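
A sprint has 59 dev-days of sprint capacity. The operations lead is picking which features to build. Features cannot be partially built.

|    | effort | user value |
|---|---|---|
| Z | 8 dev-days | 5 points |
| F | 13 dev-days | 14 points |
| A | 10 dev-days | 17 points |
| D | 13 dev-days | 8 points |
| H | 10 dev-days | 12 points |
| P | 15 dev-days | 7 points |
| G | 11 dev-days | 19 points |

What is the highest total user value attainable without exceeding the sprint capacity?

70

This is a 0-1 knapsack instance.
Allowing fractional choices, the relaxed optimum would be about 71.3, but features are indivisible.
F + A + H + P + G: effort 13 + 10 + 10 + 15 + 11 = 59 ≤ 59, user value 14 + 17 + 12 + 7 + 19 = 69.
Z + F + A + H + G: effort 8 + 13 + 10 + 10 + 11 = 52 ≤ 59, user value 5 + 14 + 17 + 12 + 19 = 67.
F + A + D + H + G: effort 13 + 10 + 13 + 10 + 11 = 57 ≤ 59, user value 14 + 17 + 8 + 12 + 19 = 70.
Best is F, A, D, H, and G with total user value 70.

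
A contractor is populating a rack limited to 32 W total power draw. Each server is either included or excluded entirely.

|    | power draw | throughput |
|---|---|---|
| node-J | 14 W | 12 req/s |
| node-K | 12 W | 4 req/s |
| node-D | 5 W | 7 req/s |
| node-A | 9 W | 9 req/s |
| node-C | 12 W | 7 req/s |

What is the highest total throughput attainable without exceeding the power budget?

28

Allowing fractional choices, the relaxed optimum would be about 30.3, but servers are indivisible.
node-D + node-A + node-C: power draw 5 + 9 + 12 = 26 ≤ 32, throughput 7 + 9 + 7 = 23.
node-J + node-D + node-A: power draw 14 + 5 + 9 = 28 ≤ 32, throughput 12 + 7 + 9 = 28.
node-J + node-D + node-C: power draw 14 + 5 + 12 = 31 ≤ 32, throughput 12 + 7 + 7 = 26.
Best is node-J, node-D, and node-A with total throughput 28.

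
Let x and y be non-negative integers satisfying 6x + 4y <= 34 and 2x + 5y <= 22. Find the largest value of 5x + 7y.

36

(x,y)=(3,3) is feasible, giving 36.
(x,y)=(4,2) is feasible, giving 34.
Maximum is 36 at (x,y)=(3,3).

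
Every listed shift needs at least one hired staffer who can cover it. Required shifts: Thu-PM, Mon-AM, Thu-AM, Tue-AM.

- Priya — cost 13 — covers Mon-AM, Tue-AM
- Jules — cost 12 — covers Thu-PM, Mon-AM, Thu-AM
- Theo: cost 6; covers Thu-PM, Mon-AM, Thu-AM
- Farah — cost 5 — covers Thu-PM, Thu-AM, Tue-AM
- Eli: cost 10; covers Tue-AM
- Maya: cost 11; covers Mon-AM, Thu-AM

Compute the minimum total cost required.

Choose Theo and Farah: together they cover Thu-PM, Mon-AM, Thu-AM, Tue-AM — every shift.
Total cost: 6 + 5 = 11.
No cover costs less than 11.

11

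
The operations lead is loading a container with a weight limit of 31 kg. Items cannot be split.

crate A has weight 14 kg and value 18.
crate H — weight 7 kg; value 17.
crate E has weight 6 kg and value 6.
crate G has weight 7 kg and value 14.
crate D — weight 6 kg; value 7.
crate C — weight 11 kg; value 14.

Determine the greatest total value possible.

52

crate H + crate E + crate G + crate C: weight 7 + 6 + 7 + 11 = 31 ≤ 31, value 17 + 6 + 14 + 14 = 51.
crate A + crate H + crate G: weight 14 + 7 + 7 = 28 ≤ 31, value 18 + 17 + 14 = 49.
crate H + crate G + crate D + crate C: weight 7 + 7 + 6 + 11 = 31 ≤ 31, value 17 + 14 + 7 + 14 = 52.
Best is crate H, crate G, crate D, and crate C with total value 52.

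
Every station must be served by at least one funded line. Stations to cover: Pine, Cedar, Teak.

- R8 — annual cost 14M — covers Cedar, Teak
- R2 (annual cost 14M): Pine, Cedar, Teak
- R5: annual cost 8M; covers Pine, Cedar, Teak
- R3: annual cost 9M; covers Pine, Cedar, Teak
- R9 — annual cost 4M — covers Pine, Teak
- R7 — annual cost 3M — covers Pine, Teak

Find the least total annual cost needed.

The greedy cost-per-new-station heuristic would pick R7 and R5 for 11, but a cheaper cover exists.
R5 alone covers Pine, Cedar, Teak — every station.
Total annual cost: 8.
No cover costs less than 8.

8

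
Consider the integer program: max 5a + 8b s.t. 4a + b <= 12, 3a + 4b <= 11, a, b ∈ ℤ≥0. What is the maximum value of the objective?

(a,b)=(1,2) is feasible, giving 21.
(a,b)=(2,1) is feasible, giving 18.
(a,b)=(0,2) is feasible, giving 16.
Maximum is 21 at (a,b)=(1,2).

21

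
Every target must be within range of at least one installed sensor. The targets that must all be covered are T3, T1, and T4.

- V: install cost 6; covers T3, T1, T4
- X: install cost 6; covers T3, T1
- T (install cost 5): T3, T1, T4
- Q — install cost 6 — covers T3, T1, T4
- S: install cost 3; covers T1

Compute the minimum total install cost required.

5

T alone covers T3, T1, T4 — every target.
Total install cost: 5.
No cover costs less than 5.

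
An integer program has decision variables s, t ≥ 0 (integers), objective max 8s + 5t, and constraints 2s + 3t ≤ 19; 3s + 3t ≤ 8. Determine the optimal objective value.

16

Relaxing integrality, the LP optimum is 21.33 at (s,t) = (2.67, 0), which is not an integer point.
(s,t)=(2,0): 2·2+3·0=4≤19, 3·2+3·0=6≤8, objective 16.
(s,t)=(1,1): 2·1+3·1=5≤19, 3·1+3·1=6≤8, objective 13.
(s,t)=(1,0): 2·1+3·0=2≤19, 3·1+3·0=3≤8, objective 8.
Maximum is 16 at (s,t)=(2,0).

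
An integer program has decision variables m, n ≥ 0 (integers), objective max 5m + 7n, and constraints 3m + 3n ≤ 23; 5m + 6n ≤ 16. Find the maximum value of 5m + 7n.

17

(m,n)=(2,1) is feasible, giving 17.
(m,n)=(3,0) is feasible, giving 15.
(m,n)=(0,2) is feasible, giving 14.
No feasible integer point exceeds 17.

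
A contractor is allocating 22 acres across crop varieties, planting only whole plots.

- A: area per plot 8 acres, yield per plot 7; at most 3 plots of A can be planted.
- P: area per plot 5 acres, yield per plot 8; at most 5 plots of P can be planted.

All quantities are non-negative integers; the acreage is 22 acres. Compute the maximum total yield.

32

Take 4×P: area 20 ≤ 22, yield 4·8 = 32.
No other integer combination yields more.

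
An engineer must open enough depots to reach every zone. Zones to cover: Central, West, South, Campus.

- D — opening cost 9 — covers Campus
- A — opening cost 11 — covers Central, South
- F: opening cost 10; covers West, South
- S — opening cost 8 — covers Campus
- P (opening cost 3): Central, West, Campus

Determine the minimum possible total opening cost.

Choose F and P: together they cover Central, West, South, Campus — every zone.
Total opening cost: 10 + 3 = 13.
No cover costs less than 13.

13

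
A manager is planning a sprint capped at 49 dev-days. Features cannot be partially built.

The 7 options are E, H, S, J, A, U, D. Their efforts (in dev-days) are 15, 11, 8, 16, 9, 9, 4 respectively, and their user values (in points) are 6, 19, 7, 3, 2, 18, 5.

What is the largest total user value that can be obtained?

H + S + J + U + D: effort 11 + 8 + 16 + 9 + 4 = 48 ≤ 49, user value 19 + 7 + 3 + 18 + 5 = 52.
E + H + S + U + D: effort 15 + 11 + 8 + 9 + 4 = 47 ≤ 49, user value 6 + 19 + 7 + 18 + 5 = 55.
Best is E, H, S, U, and D with total user value 55.

55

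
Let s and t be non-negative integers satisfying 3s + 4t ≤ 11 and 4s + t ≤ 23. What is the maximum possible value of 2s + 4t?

Relaxing integrality, the LP optimum is 11.00 at (s,t) = (0, 2.75), which is not an integer point.
(s,t)=(1,2): 3·1+4·2=11≤11, 4·1+1·2=6≤23, objective 10.
(s,t)=(2,1): 3·2+4·1=10≤11, 4·2+1·1=9≤23, objective 8.
(s,t)=(0,2): 3·0+4·2=8≤11, 4·0+1·2=2≤23, objective 8.
(s,t)=(1,1): 3·1+4·1=7≤11, 4·1+1·1=5≤23, objective 6.
Maximum is 10 at (s,t)=(1,2).

10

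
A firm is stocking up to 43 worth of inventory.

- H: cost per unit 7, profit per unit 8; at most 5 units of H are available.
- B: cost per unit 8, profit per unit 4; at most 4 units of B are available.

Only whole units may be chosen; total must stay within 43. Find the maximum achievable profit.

H has the best ratio (8/7); taking only H gives at most 5×8 = 40 (stopped by the supply cap of 5).
Mixing does better — 5×H and 1×B: cost 43 ≤ 43, profit 5·8 + 1·4 = 44.

44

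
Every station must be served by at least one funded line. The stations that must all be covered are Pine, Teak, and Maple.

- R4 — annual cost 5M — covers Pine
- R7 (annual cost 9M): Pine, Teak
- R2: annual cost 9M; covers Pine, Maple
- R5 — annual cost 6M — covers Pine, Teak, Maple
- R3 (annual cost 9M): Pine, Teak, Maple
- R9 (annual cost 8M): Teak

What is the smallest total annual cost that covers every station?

This is an integer covering problem.
R5 alone covers Pine, Teak, Maple — every station.
Total annual cost: 6.
No cover costs less than 6.

6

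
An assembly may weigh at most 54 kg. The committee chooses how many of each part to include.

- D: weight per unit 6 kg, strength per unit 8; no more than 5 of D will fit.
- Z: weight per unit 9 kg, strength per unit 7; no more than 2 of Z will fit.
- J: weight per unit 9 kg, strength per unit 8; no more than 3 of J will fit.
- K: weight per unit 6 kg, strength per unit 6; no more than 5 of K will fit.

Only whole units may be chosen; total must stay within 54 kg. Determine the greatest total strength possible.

Take 5×D and 4×K: weight 54 ≤ 54, strength 5·8 + 4·6 = 64.
D has the best ratio (8/6) and is taken to its limit of 5; remaining capacity is filled optimally with the others.

64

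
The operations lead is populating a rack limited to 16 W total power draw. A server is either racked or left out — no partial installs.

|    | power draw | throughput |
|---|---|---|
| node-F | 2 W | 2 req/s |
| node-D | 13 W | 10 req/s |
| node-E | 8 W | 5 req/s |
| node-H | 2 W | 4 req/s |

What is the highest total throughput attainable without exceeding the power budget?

14

Allowing fractional choices, the relaxed optimum would be about 15.2, but servers are indivisible.
node-D + node-H: power draw 13 + 2 = 15 ≤ 16, throughput 10 + 4 = 14.
node-F + node-E + node-H: power draw 2 + 8 + 2 = 12 ≤ 16, throughput 2 + 5 + 4 = 11.
node-F + node-D: power draw 2 + 13 = 15 ≤ 16, throughput 2 + 10 = 12.
Best is node-D and node-H with total throughput 14.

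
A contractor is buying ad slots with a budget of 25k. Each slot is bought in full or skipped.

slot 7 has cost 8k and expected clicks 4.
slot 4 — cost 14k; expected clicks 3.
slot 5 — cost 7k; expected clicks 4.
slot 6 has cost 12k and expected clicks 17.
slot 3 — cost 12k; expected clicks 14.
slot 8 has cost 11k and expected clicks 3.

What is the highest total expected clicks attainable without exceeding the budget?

This is a 0-1 knapsack instance.
Take slot 6 and slot 3: cost 12 + 12 = 24 ≤ 25, expected clicks 17 + 14 = 31.
No other feasible combination does better.

31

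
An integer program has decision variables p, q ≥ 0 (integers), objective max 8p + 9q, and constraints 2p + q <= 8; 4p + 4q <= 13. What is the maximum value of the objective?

Relaxing integrality, the LP optimum is 29.25 at (p,q) = (0, 3.25), which is not an integer point.
(p,q)=(0,3): 2·0+1·3=3≤8, 4·0+4·3=12≤13, objective 27.
(p,q)=(1,2): 2·1+1·2=4≤8, 4·1+4·2=12≤13, objective 26.
No feasible integer point exceeds 27.

27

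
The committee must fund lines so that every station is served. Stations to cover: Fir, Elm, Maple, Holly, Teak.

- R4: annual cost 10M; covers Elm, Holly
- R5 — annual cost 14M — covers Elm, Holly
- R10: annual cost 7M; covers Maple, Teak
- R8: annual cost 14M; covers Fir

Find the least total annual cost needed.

Choose R4, R10, and R8: together they cover Fir, Elm, Maple, Holly, Teak — every station.
Total annual cost: 10 + 7 + 14 = 31.

31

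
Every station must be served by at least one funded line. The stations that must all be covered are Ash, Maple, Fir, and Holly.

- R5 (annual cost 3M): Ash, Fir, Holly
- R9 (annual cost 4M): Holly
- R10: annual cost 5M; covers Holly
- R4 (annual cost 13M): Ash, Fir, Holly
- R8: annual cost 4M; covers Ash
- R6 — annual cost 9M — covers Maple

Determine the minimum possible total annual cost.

Choose R5 and R6: together they cover Ash, Maple, Fir, Holly — every station.
Total annual cost: 3 + 9 = 12.
No cover costs less than 12.

12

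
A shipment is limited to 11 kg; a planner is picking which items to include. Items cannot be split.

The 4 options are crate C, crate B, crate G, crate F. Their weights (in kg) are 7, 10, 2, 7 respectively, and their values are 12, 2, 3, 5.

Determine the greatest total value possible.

Allowing fractional choices, the relaxed optimum would be about 16.4, but items are indivisible.
crate C + crate G: weight 7 + 2 = 9 ≤ 11, value 12 + 3 = 15.
crate C: weight 7 ≤ 11, value 12.
Best is crate C and crate G with total value 15.

15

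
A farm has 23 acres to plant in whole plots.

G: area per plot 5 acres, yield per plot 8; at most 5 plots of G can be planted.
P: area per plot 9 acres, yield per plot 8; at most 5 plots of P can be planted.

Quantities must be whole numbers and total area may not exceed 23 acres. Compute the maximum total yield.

32

Take 4×G: area 20 ≤ 23, yield 4·8 = 32.
No other integer combination yields more.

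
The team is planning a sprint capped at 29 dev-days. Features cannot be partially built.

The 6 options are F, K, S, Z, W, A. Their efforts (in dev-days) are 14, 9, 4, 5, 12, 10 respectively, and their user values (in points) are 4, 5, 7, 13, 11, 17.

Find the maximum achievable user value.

42

S + Z + A: effort 4 + 5 + 10 = 19 ≤ 29, user value 7 + 13 + 17 = 37.
Z + W + A: effort 5 + 12 + 10 = 27 ≤ 29, user value 13 + 11 + 17 = 41.
K + S + Z + A: effort 9 + 4 + 5 + 10 = 28 ≤ 29, user value 5 + 7 + 13 + 17 = 42.
Best is K, S, Z, and A with total user value 42.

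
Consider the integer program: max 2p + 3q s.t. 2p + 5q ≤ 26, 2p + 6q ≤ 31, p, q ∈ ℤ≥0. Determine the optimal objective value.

(p,q)=(13,0): 2·13+5·0=26≤26, 2·13+6·0=26≤31, objective 26.
(p,q)=(12,0): 2·12+5·0=24≤26, 2·12+6·0=24≤31, objective 24.
The best lattice point is (13,0), giving 26.

26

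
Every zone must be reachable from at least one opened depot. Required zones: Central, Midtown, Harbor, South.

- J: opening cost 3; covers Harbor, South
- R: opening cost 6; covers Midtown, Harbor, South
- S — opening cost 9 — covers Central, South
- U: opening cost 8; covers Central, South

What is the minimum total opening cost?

14

The greedy cost-per-new-zone heuristic would pick J, R, and U for 17, but a cheaper cover exists.
Choose R and U: together they cover Central, Midtown, Harbor, South — every zone.
Total opening cost: 6 + 8 = 14.
No cover costs less than 14.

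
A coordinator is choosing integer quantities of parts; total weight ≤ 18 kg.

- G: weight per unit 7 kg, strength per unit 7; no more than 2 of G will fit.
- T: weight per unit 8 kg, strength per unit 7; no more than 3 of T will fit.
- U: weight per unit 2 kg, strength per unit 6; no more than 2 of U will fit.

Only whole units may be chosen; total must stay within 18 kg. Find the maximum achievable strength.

26

2×G and 2×U: weight 18 ≤ 18, strength 2·7 + 2·6 = 26.
2×T and 1×U: weight 18 ≤ 18, strength 2·7 + 1·6 = 20.
Best is 26.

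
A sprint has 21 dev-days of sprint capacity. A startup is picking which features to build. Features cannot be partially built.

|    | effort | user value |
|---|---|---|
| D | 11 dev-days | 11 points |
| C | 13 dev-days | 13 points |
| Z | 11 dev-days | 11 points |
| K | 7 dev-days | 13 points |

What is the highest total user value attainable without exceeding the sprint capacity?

26

Allowing fractional choices, the relaxed optimum would be about 27.0, but features are indivisible.
D + K: effort 11 + 7 = 18 ≤ 21, user value 11 + 13 = 24.
Z + K: effort 11 + 7 = 18 ≤ 21, user value 11 + 13 = 24.
C + K: effort 13 + 7 = 20 ≤ 21, user value 13 + 13 = 26.
Best is C and K with total user value 26.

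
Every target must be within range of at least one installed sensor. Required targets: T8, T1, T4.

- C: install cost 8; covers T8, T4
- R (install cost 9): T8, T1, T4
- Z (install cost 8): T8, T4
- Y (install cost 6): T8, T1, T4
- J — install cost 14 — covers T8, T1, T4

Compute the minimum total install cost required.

6

This is an integer covering problem.
Y alone covers T8, T1, T4 — every target.
Total install cost: 6.
No cover costs less than 6.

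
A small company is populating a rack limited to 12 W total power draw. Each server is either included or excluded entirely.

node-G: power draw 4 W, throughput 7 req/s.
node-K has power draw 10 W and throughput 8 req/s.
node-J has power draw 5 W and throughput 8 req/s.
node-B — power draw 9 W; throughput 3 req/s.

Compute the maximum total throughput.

15

node-G + node-J: power draw 4 + 5 = 9 ≤ 12, throughput 7 + 8 = 15.
node-K: power draw 10 ≤ 12, throughput 8.
node-J: power draw 5 ≤ 12, throughput 8.
Best is node-G and node-J with total throughput 15.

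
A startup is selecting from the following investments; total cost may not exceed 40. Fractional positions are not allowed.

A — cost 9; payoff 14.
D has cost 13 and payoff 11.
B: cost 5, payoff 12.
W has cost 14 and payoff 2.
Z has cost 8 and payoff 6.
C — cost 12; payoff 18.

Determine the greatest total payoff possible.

Allowing fractional choices, the relaxed optimum would be about 55.8, but investments are indivisible.
A + B + Z + C: cost 9 + 5 + 8 + 12 = 34 ≤ 40, payoff 14 + 12 + 6 + 18 = 50.
A + D + B + C: cost 9 + 13 + 5 + 12 = 39 ≤ 40, payoff 14 + 11 + 12 + 18 = 55.
Best is A, D, B, and C with total payoff 55.

55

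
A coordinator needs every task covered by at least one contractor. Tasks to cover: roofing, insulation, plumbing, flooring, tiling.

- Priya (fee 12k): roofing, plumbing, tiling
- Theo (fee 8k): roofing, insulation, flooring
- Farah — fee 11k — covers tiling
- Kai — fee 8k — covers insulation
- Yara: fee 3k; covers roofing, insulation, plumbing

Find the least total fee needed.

20

The greedy cost-per-new-task heuristic would pick Yara, Theo, and Farah for 22, but a cheaper cover exists.
Choose Priya and Theo: together they cover roofing, insulation, plumbing, flooring, tiling — every task.
Total fee: 12 + 8 = 20.
No cover costs less than 20.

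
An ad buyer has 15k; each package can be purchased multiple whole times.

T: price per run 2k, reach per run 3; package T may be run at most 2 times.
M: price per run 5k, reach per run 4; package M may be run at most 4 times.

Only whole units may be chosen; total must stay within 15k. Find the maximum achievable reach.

Take 2×T and 2×M: price 14 ≤ 15, reach 2·3 + 2·4 = 14.
T has the best ratio (3/2) and is taken to its limit of 2; remaining capacity is filled optimally with the others.

14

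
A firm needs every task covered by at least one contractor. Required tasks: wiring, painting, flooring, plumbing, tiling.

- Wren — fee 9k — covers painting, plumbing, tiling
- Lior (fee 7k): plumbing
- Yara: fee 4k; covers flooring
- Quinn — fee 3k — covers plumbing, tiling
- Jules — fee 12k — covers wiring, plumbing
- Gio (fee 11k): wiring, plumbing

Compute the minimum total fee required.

This is an integer covering problem.
Choose Wren, Yara, and Gio: together they cover wiring, painting, flooring, plumbing, tiling — every task.
Total fee: 9 + 4 + 11 = 24.

24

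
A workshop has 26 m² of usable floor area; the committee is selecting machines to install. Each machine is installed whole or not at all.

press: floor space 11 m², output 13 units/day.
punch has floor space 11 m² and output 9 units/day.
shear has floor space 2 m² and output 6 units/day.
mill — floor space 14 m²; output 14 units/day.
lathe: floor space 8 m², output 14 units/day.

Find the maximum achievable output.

Allowing fractional choices, the relaxed optimum would be about 38.0, but machines are indivisible.
press + shear + lathe: floor space 11 + 2 + 8 = 21 ≤ 26, output 13 + 6 + 14 = 33.
shear + mill + lathe: floor space 2 + 14 + 8 = 24 ≤ 26, output 6 + 14 + 14 = 34.
Best is shear, mill, and lathe with total output 34.

34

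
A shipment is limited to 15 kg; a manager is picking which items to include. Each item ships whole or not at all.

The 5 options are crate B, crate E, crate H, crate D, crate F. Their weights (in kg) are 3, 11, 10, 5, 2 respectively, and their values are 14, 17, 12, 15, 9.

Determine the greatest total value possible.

Take crate B, crate D, and crate F: weight 3 + 5 + 2 = 10 ≤ 15, value 14 + 15 + 9 = 38.
No other feasible combination does better.

38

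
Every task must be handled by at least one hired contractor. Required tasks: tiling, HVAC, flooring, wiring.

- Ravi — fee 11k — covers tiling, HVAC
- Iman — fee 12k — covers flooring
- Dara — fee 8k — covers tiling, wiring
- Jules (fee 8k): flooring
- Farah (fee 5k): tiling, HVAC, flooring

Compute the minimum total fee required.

13

Choose Dara and Farah: together they cover tiling, HVAC, flooring, wiring — every task.
Total fee: 8 + 5 = 13.
No cover costs less than 13.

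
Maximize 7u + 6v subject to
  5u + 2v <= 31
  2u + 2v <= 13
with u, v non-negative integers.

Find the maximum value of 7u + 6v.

42

Relaxing integrality, the LP optimum is 45.00 at (u,v) = (6, 0.5), which is not an integer point.
(u,v)=(6,0) is feasible, giving 42.
(u,v)=(5,1) is feasible, giving 41.
The best lattice point is (6,0), giving 42.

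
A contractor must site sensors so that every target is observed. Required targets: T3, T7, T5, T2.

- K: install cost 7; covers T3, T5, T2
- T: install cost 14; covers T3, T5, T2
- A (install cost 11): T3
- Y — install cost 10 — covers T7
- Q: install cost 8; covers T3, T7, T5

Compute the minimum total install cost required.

Choose K and Q: together they cover T3, T7, T5, T2 — every target.
Total install cost: 7 + 8 = 15.
No cover costs less than 15.

15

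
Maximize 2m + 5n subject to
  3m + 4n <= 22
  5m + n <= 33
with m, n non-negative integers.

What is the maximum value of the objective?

25

The continuous relaxation peaks at (0, 5.5) with value 27.50; rounding to a feasible lattice point costs some objective.
(m,n)=(0,5) is feasible, giving 25.
(m,n)=(1,4) is feasible, giving 22.
No feasible integer point exceeds 25.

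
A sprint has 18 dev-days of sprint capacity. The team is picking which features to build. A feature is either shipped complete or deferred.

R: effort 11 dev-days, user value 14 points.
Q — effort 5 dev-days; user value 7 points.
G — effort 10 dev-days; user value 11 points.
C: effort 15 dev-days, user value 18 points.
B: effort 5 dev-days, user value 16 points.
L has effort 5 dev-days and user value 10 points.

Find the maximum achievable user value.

Allowing fractional choices, the relaxed optimum would be about 36.8, but features are indivisible.
R + B: effort 11 + 5 = 16 ≤ 18, user value 14 + 16 = 30.
G + B: effort 10 + 5 = 15 ≤ 18, user value 11 + 16 = 27.
Q + B + L: effort 5 + 5 + 5 = 15 ≤ 18, user value 7 + 16 + 10 = 33.
Best is Q, B, and L with total user value 33.

33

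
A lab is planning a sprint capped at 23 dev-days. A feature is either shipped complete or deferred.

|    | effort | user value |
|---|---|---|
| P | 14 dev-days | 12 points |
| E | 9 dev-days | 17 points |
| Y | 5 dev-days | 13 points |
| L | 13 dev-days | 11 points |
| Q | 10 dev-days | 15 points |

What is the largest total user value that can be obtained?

32

Take E and Q: effort 9 + 10 = 19 ≤ 23, user value 17 + 15 = 32.
No other feasible combination does better.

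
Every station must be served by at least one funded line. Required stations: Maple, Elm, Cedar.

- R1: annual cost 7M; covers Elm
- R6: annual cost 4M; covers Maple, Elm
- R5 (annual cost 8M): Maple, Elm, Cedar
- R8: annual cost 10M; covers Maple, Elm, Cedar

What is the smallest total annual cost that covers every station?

The greedy cost-per-new-station heuristic would pick R6 and R5 for 12, but a cheaper cover exists.
R5 alone covers Maple, Elm, Cedar — every station.
Total annual cost: 8.
No cover costs less than 8.

8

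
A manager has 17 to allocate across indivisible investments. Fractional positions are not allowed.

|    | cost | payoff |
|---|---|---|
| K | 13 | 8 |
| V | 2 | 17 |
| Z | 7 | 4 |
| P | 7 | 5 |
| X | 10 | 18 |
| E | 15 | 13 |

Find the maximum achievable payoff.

35

Take V and X: cost 2 + 10 = 12 ≤ 17, payoff 17 + 18 = 35.
No other feasible combination does better.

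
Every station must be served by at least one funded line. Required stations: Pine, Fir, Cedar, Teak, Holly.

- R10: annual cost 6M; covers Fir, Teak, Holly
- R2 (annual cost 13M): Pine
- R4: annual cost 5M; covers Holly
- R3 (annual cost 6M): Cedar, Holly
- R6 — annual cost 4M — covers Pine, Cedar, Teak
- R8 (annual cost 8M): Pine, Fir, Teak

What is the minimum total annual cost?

10

Choose R10 and R6: together they cover Pine, Fir, Cedar, Teak, Holly — every station.
Total annual cost: 6 + 4 = 10.
No cover costs less than 10.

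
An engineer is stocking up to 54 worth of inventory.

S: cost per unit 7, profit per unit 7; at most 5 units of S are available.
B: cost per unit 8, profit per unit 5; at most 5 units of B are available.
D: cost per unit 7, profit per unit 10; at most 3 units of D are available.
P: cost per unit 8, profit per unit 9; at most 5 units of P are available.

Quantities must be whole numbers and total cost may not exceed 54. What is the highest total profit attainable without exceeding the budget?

Take 3×D and 4×P: cost 53 ≤ 54, profit 3·10 + 4·9 = 66.
D has the best ratio (10/7) and is taken to its limit of 3; remaining capacity is filled optimally with the others.

66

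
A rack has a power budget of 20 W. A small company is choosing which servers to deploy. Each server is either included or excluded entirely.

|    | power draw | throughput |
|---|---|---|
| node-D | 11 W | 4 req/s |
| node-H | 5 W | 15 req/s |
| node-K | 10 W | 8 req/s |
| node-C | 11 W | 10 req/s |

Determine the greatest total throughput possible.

Take node-H and node-C: power draw 5 + 11 = 16 ≤ 20, throughput 15 + 10 = 25.
No other feasible combination does better.

25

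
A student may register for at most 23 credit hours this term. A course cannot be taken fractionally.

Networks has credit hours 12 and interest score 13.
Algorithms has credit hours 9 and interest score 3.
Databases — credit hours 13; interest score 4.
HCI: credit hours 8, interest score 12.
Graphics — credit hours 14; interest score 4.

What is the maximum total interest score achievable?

Take Networks and HCI: credit hours 12 + 8 = 20 ≤ 23, interest score 13 + 12 = 25.
No other feasible combination does better.

25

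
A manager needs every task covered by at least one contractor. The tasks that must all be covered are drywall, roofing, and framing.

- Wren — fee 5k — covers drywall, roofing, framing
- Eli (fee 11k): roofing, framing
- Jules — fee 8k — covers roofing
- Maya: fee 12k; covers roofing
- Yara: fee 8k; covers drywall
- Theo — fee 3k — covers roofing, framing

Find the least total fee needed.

5

The greedy cost-per-new-task heuristic would pick Theo and Wren for 8, but a cheaper cover exists.
Wren alone covers drywall, roofing, framing — every task.
Total fee: 5.
No cover costs less than 5.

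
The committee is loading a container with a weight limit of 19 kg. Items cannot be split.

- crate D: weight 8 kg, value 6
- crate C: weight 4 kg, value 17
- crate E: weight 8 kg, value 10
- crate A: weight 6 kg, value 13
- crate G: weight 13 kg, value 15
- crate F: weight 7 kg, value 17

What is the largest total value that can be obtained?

47

Allowing fractional choices, the relaxed optimum would be about 49.5, but items are indivisible.
crate C + crate A + crate F: weight 4 + 6 + 7 = 17 ≤ 19, value 17 + 13 + 17 = 47.
crate C + crate E + crate A: weight 4 + 8 + 6 = 18 ≤ 19, value 17 + 10 + 13 = 40.
crate C + crate E + crate F: weight 4 + 8 + 7 = 19 ≤ 19, value 17 + 10 + 17 = 44.
Best is crate C, crate A, and crate F with total value 47.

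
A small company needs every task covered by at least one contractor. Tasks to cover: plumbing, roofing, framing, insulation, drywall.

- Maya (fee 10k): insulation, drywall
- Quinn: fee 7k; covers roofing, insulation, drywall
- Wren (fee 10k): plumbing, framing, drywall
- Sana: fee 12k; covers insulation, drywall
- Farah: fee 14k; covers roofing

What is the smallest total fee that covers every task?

17

Choose Quinn and Wren: together they cover plumbing, roofing, framing, insulation, drywall — every task.
Total fee: 7 + 10 = 17.
No cover costs less than 17.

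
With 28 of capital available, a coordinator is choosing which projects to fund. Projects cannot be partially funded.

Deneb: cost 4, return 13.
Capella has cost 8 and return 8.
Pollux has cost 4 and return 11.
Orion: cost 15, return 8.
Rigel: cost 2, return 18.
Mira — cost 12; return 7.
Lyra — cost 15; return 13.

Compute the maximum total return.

Allowing fractional choices, the relaxed optimum would be about 58.7, but projects are indivisible.
Deneb + Pollux + Orion + Rigel: cost 4 + 4 + 15 + 2 = 25 ≤ 28, return 13 + 11 + 8 + 18 = 50.
Deneb + Capella + Pollux + Rigel: cost 4 + 8 + 4 + 2 = 18 ≤ 28, return 13 + 8 + 11 + 18 = 50.
Deneb + Pollux + Rigel + Lyra: cost 4 + 4 + 2 + 15 = 25 ≤ 28, return 13 + 11 + 18 + 13 = 55.
Best is Deneb, Pollux, Rigel, and Lyra with total return 55.

55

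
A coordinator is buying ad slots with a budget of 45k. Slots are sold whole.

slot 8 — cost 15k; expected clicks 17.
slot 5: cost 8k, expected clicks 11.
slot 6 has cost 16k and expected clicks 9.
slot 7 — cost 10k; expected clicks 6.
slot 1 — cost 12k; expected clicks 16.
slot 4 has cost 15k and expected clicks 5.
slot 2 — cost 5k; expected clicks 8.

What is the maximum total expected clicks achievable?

52

slot 8 + slot 5 + slot 7 + slot 1: cost 15 + 8 + 10 + 12 = 45 ≤ 45, expected clicks 17 + 11 + 6 + 16 = 50.
slot 8 + slot 5 + slot 1 + slot 2: cost 15 + 8 + 12 + 5 = 40 ≤ 45, expected clicks 17 + 11 + 16 + 8 = 52.
slot 8 + slot 7 + slot 1 + slot 2: cost 15 + 10 + 12 + 5 = 42 ≤ 45, expected clicks 17 + 6 + 16 + 8 = 47.
Best is slot 8, slot 5, slot 1, and slot 2 with total expected clicks 52.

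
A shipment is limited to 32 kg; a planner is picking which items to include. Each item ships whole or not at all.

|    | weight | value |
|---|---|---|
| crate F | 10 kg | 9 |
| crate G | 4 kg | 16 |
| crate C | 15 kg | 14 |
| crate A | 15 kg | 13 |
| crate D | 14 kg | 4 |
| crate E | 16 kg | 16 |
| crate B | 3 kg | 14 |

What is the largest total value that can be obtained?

crate G + crate E + crate B: weight 4 + 16 + 3 = 23 ≤ 32, value 16 + 16 + 14 = 46.
crate F + crate G + crate C + crate B: weight 10 + 4 + 15 + 3 = 32 ≤ 32, value 9 + 16 + 14 + 14 = 53.
crate F + crate G + crate A + crate B: weight 10 + 4 + 15 + 3 = 32 ≤ 32, value 9 + 16 + 13 + 14 = 52.
Best is crate F, crate G, crate C, and crate B with total value 53.

53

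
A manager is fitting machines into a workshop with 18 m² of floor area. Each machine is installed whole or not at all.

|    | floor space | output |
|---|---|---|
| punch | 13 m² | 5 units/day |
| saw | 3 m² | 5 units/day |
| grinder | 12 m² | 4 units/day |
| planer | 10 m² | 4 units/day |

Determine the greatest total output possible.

10

This is an integer program with binary decision variables.
Allowing fractional choices, the relaxed optimum would be about 10.9, but machines are indivisible.
saw + planer: floor space 3 + 10 = 13 ≤ 18, output 5 + 4 = 9.
punch + saw: floor space 13 + 3 = 16 ≤ 18, output 5 + 5 = 10.
Best is punch and saw with total output 10.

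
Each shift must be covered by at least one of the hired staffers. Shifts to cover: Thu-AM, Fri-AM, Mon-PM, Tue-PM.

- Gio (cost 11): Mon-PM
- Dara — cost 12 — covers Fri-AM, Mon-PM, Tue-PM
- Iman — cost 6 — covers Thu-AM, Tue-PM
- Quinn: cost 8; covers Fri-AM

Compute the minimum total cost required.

Choose Dara and Iman: together they cover Thu-AM, Fri-AM, Mon-PM, Tue-PM — every shift.
Total cost: 12 + 6 = 18.
No cover costs less than 18.

18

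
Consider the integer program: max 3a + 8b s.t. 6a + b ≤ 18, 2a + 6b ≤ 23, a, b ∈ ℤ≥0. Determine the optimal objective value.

The continuous relaxation peaks at (2.5, 3) with value 31.50; rounding to a feasible lattice point costs some objective.
(a,b)=(2,3) is feasible, giving 30.
(a,b)=(1,3) is feasible, giving 27.
(a,b)=(2,2) is feasible, giving 22.
Maximum is 30 at (a,b)=(2,3).

30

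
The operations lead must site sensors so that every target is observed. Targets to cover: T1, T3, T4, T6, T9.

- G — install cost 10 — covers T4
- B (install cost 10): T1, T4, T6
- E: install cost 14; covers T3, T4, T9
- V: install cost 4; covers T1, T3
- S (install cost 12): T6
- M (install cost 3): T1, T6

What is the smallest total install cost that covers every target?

17

This is an integer covering problem.
The greedy cost-per-new-target heuristic would pick M, V, and E for 21, but a cheaper cover exists.
Choose E and M: together they cover T1, T3, T4, T6, T9 — every target.
Total install cost: 14 + 3 = 17.
No cover costs less than 17.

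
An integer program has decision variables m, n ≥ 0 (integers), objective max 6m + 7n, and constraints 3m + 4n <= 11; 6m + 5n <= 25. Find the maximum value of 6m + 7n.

20

The continuous relaxation peaks at (3.67, 0) with value 22.00; rounding to a feasible lattice point costs some objective.
(m,n)=(1,2): 3·1+4·2=11≤11, 6·1+5·2=16≤25, objective 20.
(m,n)=(2,1): 3·2+4·1=10≤11, 6·2+5·1=17≤25, objective 19.
No feasible integer point exceeds 20.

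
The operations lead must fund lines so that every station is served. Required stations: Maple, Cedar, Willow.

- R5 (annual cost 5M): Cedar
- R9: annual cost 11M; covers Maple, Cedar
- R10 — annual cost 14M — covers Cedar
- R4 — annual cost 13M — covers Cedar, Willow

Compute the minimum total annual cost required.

The greedy cost-per-new-station heuristic would pick R5, R9, and R4 for 29, but a cheaper cover exists.
Choose R9 and R4: together they cover Maple, Cedar, Willow — every station.
Total annual cost: 11 + 13 = 24.
No cover costs less than 24.

24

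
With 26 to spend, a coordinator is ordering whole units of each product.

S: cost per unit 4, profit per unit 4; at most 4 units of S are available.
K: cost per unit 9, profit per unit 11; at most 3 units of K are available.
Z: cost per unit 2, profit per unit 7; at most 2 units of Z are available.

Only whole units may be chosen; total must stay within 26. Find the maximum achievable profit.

3×S, 1×K, and 2×Z: cost 25 ≤ 26, profit 3·4 + 1·11 + 2·7 = 37.
1×S, 2×K, and 2×Z: cost 26 ≤ 26, profit 1·4 + 2·11 + 2·7 = 40.
Best is 40.

40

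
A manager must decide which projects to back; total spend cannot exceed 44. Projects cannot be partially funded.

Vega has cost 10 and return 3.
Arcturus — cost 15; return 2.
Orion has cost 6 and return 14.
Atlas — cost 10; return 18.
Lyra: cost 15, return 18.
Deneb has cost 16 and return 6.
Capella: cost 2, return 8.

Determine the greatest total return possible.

61

Allowing fractional choices, the relaxed optimum would be about 62.1, but projects are indivisible.
Vega + Orion + Atlas + Lyra + Capella: cost 10 + 6 + 10 + 15 + 2 = 43 ≤ 44, return 3 + 14 + 18 + 18 + 8 = 61.
Orion + Atlas + Lyra + Capella: cost 6 + 10 + 15 + 2 = 33 ≤ 44, return 14 + 18 + 18 + 8 = 58.
Best is Vega, Orion, Atlas, Lyra, and Capella with total return 61.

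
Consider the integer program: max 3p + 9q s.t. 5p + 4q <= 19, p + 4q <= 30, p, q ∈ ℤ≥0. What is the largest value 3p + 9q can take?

Relaxing integrality, the LP optimum is 42.75 at (p,q) = (0, 4.75), which is not an integer point.
(p,q)=(0,4) is feasible, giving 36.
(p,q)=(1,3) is feasible, giving 30.
The best lattice point is (0,4), giving 36.

36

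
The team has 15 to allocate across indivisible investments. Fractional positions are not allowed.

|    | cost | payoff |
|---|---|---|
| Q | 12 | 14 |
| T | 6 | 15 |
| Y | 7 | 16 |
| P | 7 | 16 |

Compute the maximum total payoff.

32

T + Y: cost 6 + 7 = 13 ≤ 15, payoff 15 + 16 = 31.
Y + P: cost 7 + 7 = 14 ≤ 15, payoff 16 + 16 = 32.
T + P: cost 6 + 7 = 13 ≤ 15, payoff 15 + 16 = 31.
Best is Y and P with total payoff 32.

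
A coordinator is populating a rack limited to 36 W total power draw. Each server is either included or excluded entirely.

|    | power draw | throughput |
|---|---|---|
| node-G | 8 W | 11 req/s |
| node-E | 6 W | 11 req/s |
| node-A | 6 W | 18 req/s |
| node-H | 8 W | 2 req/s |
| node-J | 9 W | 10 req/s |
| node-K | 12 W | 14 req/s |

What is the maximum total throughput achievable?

54

Allowing fractional choices, the relaxed optimum would be about 58.4, but servers are indivisible.
node-E + node-A + node-J + node-K: power draw 6 + 6 + 9 + 12 = 33 ≤ 36, throughput 11 + 18 + 10 + 14 = 53.
node-G + node-E + node-A + node-K: power draw 8 + 6 + 6 + 12 = 32 ≤ 36, throughput 11 + 11 + 18 + 14 = 54.
Best is node-G, node-E, node-A, and node-K with total throughput 54.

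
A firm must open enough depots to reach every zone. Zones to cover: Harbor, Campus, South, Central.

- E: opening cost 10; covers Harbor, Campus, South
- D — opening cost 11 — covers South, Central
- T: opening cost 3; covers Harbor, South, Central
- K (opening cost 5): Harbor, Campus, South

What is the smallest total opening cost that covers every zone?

Choose T and K: together they cover Harbor, Campus, South, Central — every zone.
Total opening cost: 3 + 5 = 8.
No cover costs less than 8.

8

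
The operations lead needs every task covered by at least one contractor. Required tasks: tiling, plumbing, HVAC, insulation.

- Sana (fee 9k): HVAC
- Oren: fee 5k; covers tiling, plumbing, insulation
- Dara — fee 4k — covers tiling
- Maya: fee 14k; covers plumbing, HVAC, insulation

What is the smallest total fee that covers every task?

14

Choose Sana and Oren: together they cover tiling, plumbing, HVAC, insulation — every task.
Total fee: 9 + 5 = 14.
No cover costs less than 14.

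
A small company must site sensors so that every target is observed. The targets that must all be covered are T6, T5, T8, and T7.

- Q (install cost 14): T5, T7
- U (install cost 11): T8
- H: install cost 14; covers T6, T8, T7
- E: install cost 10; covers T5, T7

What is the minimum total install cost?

Choose H and E: together they cover T6, T5, T8, T7 — every target.
Total install cost: 14 + 10 = 24.
No cover costs less than 24.

24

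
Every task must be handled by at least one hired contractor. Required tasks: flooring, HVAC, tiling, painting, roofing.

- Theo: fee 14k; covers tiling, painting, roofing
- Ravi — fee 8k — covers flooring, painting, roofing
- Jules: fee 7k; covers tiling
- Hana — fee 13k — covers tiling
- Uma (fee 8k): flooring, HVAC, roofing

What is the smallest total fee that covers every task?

22

The greedy cost-per-new-task heuristic would pick Ravi, Jules, and Uma for 23, but a cheaper cover exists.
Choose Theo and Uma: together they cover flooring, HVAC, tiling, painting, roofing — every task.
Total fee: 14 + 8 = 22.
No cover costs less than 22.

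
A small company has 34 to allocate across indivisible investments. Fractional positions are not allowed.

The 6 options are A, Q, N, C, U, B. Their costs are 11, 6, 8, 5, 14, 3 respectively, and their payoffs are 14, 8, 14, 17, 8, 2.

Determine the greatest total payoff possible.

55

Allowing fractional choices, the relaxed optimum would be about 55.6, but investments are indivisible.
A + Q + N + C + B: cost 11 + 6 + 8 + 5 + 3 = 33 ≤ 34, payoff 14 + 8 + 14 + 17 + 2 = 55.
A + Q + N + C: cost 11 + 6 + 8 + 5 = 30 ≤ 34, payoff 14 + 8 + 14 + 17 = 53.
Best is A, Q, N, C, and B with total payoff 55.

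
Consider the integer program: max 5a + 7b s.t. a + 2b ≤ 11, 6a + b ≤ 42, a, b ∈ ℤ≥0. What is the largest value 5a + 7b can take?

46

The continuous relaxation peaks at (6.64, 2.18) with value 48.45; rounding to a feasible lattice point costs some objective.
(a,b)=(5,3): 1·5+2·3=11≤11, 6·5+1·3=33≤42, objective 46.
(a,b)=(6,2): 1·6+2·2=10≤11, 6·6+1·2=38≤42, objective 44.
Maximum is 46 at (a,b)=(5,3).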